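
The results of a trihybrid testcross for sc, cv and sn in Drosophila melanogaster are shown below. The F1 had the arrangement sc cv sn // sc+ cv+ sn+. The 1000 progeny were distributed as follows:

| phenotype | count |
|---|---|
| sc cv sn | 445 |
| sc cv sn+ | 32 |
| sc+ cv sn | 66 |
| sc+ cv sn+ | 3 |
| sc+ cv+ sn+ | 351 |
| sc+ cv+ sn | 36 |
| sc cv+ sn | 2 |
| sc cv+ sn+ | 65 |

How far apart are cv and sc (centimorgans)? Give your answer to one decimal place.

The two rarest classes, sc cv+ sn and sc+ cv sn+, are the double crossovers. Comparing them with the parentals, only the cv allele has switched, so cv is the middle locus and the order is sc – cv – sn.
Crossovers in the sc–cv interval produce the single-crossover classes sc+ cv sn and sc cv+ sn+ (66 + 65 = 131) plus the double crossovers (5).
RF(sc–cv) = (131 + 5) / 1000 = 136/1000 = 0.1360 → 13.6 centimorgans.

13.6 centimorgans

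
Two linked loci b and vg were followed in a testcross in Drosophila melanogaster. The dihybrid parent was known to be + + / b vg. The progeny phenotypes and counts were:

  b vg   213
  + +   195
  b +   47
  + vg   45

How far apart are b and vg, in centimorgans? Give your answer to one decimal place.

18.4 centimorgans

The recombinant classes are + vg and b +: 45 + 47 = 92.
Recombination frequency = 92/500 = 0.1840 ≈ 18.4%, i.e. 18.4 centimorgans.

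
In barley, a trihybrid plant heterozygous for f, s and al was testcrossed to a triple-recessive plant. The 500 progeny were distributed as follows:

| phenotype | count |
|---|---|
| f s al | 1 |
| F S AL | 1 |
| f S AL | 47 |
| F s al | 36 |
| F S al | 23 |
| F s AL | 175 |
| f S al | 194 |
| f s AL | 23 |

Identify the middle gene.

The two most frequent reciprocal classes, F s AL and f S al, are the parental types, so the F1 was F s AL / f S al.
The two rarest classes, F S AL and f s al, are the double crossovers. Comparing them with the parentals, only the s allele has switched, so s is the middle locus and the order is al – s – f.

s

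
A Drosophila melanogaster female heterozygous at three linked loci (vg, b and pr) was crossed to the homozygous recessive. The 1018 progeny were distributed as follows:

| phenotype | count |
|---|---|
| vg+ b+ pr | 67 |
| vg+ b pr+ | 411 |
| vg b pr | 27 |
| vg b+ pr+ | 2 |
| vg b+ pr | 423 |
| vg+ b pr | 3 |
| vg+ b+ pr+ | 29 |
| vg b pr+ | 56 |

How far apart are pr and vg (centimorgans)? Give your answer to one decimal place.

12.6 centimorgans

The two most frequent reciprocal classes, vg b+ pr and vg+ b pr+, are the parental types, so the F1 was vg b+ pr / vg+ b pr+.
The two rarest classes, vg b+ pr+ and vg+ b pr, are the double crossovers. Comparing them with the parentals, only the pr allele has switched, so pr is the middle locus and the order is b – pr – vg.
Crossovers in the pr–vg interval produce the single-crossover classes vg+ b+ pr and vg b pr+ (67 + 56 = 123) plus the double crossovers (5).
RF(pr–vg) = (123 + 5) / 1018 = 128/1018 = 0.1257 → 12.6 centimorgans.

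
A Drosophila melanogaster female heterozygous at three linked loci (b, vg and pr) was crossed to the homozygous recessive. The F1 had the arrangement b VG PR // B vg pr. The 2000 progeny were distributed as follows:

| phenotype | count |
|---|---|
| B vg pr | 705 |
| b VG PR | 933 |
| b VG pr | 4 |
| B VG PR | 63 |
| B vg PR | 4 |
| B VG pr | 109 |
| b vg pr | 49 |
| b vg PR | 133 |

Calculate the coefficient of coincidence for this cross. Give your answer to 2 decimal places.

0.53

The two rarest classes, b VG pr and B vg PR, are the double crossovers. Comparing them with the parentals, only the pr allele has switched, so pr is the middle locus and the order is b – pr – vg.
b–pr: (112 + 8)/2000 = 0.0600; pr–vg: (242 + 8)/2000 = 0.1250.
Expected DCO frequency = 0.0600 × 0.1250 ≈ 0.00750; observed = 8/2000 ≈ 0.00400.
Coefficient of coincidence = 0.00400/0.00750 ≈ 0.53.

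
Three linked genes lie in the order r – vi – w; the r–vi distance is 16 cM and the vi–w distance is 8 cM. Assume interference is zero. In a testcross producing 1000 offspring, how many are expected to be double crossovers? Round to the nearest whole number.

13

Map distances give recombination frequencies of 0.160 and 0.080 for the two intervals.
With no interference, expected double-crossover frequency = 0.160 × 0.080 = 0.01280.
Expected number = 0.01280 × 1000 = 12.80 ≈ 13.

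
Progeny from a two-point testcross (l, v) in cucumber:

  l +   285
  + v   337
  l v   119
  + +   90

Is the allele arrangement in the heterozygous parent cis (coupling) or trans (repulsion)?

The two most frequent classes are + v (337) and l + (285); these are the parental (non-recombinant) types.
So the F1 carried + v on one chromosome and l + on the other — the recessive alleles are on opposite chromosomes (trans / repulsion).

trans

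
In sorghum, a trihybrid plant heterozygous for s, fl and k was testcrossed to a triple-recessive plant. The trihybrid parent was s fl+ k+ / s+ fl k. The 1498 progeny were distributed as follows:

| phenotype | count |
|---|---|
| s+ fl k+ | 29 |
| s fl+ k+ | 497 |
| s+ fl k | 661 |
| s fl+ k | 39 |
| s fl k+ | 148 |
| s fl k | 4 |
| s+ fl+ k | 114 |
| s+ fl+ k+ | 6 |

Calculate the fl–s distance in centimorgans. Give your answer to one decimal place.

The two rarest classes, s+ fl+ k+ and s fl k, are the double crossovers. Comparing them with the parentals, only the s allele has switched, so s is the middle locus and the order is fl – s – k.
Crossovers in the fl–s interval produce the single-crossover classes s fl k+ and s+ fl+ k (148 + 114 = 262) plus the double crossovers (10).
RF(fl–s) = (262 + 10) / 1498 = 272/1498 = 0.1816 → 18.2 centimorgans.

18.2 centimorgans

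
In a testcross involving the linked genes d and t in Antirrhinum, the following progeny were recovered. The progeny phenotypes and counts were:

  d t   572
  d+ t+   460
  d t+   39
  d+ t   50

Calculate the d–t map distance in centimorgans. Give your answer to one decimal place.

7.9 centimorgans

The two most frequent classes, d+ t+ (460) and d t (572), are the parental types, so the F1 was d+ t+ / d t.
The recombinant classes are d+ t and d t+: 50 + 39 = 89.
Recombination frequency = 89/1121 = 0.0794 ≈ 7.9%, i.e. 7.9 centimorgans.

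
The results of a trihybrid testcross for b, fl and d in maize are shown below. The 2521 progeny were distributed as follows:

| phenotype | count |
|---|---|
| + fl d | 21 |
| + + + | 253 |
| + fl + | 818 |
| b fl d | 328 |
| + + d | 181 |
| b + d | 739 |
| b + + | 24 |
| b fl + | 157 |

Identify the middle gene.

d

The two most frequent reciprocal classes, + fl + and b + d, are the parental types, so the F1 was + fl + / b + d.
The two rarest classes, + fl d and b + +, are the double crossovers. Comparing them with the parentals, only the d allele has switched, so d is the middle locus and the order is fl – d – b.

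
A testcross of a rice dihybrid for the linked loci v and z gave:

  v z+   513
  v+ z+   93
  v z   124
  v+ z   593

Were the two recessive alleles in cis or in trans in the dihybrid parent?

The two most frequent classes are v+ z (593) and v z+ (513); these are the parental (non-recombinant) types.
So the F1 carried v+ z on one chromosome and v z+ on the other — the recessive alleles are on opposite chromosomes (trans / repulsion).

trans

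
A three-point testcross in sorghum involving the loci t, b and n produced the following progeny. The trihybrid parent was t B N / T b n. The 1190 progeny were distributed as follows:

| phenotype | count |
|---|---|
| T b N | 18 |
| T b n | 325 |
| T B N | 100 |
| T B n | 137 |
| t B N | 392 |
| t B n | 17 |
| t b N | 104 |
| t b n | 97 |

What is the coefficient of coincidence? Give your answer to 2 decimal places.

The two rarest classes, t B n and T b N, are the double crossovers. Comparing them with the parentals, only the n allele has switched, so n is the middle locus and the order is t – n – b.
t–n: (197 + 35)/1190 = 0.1950; n–b: (241 + 35)/1190 = 0.2319.
Expected DCO frequency = 0.1950 × 0.2319 ≈ 0.04522; observed = 35/1190 ≈ 0.02941.
Coefficient of coincidence = 0.02941/0.04522 ≈ 0.65.

0.65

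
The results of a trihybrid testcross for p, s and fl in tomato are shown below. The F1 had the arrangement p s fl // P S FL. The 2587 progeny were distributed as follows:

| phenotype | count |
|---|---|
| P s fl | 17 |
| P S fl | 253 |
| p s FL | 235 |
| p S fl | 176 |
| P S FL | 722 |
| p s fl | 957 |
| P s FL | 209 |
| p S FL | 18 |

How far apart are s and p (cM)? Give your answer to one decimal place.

The two rarest classes, P s fl and p S FL, are the double crossovers. Comparing them with the parentals, only the p allele has switched, so p is the middle locus and the order is s – p – fl.
Crossovers in the s–p interval produce the single-crossover classes p S fl and P s FL (176 + 209 = 385) plus the double crossovers (35).
RF(s–p) = (385 + 35) / 2587 = 420/2587 = 0.1624 → 16.2 cM.

16.2 cM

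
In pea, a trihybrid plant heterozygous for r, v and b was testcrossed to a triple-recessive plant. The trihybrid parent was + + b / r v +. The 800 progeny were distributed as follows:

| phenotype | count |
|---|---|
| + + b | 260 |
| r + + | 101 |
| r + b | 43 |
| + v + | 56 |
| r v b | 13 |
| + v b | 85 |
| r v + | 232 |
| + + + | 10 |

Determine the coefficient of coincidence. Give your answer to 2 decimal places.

The two rarest classes, + + + and r v b, are the double crossovers. Comparing them with the parentals, only the b allele has switched, so b is the middle locus and the order is v – b – r.
v–b: (186 + 23)/800 = 0.2612; b–r: (99 + 23)/800 = 0.1525.
Expected DCO frequency = 0.2612 × 0.1525 ≈ 0.03983; observed = 23/800 ≈ 0.02875.
Coefficient of coincidence = 0.02875/0.03983 ≈ 0.72.

0.72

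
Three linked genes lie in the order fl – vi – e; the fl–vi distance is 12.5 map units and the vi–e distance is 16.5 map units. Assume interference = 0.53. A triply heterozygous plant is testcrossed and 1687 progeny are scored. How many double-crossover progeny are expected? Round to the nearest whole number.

16

Map distances give recombination frequencies of 0.125 and 0.165 for the two intervals.
With interference 0.53 (so coincidence = 0.47), expected double-crossover frequency = 0.125 × 0.165 × 0.47 = 0.00969.
Expected number = 0.00969 × 1687 = 16.35 ≈ 16.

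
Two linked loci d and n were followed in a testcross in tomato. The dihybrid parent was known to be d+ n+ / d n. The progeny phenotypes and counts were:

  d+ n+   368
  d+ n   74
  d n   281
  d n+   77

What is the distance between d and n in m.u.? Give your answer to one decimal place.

18.9 m.u.

The recombinant classes are d+ n and d n+: 74 + 77 = 151.
Recombination frequency = 151/800 = 0.1888 ≈ 18.9%, i.e. 18.9 m.u.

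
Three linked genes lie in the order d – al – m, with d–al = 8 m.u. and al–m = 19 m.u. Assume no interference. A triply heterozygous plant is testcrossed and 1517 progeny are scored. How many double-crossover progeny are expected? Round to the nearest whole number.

23

Map distances give recombination frequencies of 0.080 and 0.190 for the two intervals.
With no interference, expected double-crossover frequency = 0.080 × 0.190 = 0.01520.
Expected number = 0.01520 × 1517 = 23.06 ≈ 23.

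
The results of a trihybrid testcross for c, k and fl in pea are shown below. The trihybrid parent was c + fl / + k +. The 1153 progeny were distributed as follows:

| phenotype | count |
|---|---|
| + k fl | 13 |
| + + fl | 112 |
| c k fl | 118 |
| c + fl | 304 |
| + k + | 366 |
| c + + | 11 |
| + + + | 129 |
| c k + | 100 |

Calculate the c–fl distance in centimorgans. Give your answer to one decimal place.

The two rarest classes, c + + and + k fl, are the double crossovers. Comparing them with the parentals, only the fl allele has switched, so fl is the middle locus and the order is c – fl – k.
Crossovers in the c–fl interval produce the single-crossover classes + + fl and c k + (112 + 100 = 212) plus the double crossovers (24).
RF(c–fl) = (212 + 24) / 1153 = 236/1153 = 0.2047 → 20.5 centimorgans.

20.5 centimorgans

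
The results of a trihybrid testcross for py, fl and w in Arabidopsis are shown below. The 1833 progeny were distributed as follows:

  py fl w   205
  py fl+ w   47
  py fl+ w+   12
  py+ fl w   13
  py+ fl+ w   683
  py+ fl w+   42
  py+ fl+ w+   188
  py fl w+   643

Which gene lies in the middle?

fl

The two most frequent reciprocal classes, py+ fl+ w and py fl w+, are the parental types, so the F1 was py+ fl+ w / py fl w+.
The two rarest classes, py+ fl w and py fl+ w+, are the double crossovers. Comparing them with the parentals, only the fl allele has switched, so fl is the middle locus and the order is w – fl – py.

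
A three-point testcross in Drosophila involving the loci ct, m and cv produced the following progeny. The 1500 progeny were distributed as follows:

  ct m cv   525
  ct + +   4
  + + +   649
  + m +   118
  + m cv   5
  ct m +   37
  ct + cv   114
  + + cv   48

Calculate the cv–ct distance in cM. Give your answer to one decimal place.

The two most frequent reciprocal classes, ct m cv and + + +, are the parental types, so the F1 was ct m cv / + + +.
The two rarest classes, + m cv and ct + +, are the double crossovers. Comparing them with the parentals, only the ct allele has switched, so ct is the middle locus and the order is m – ct – cv.
Crossovers in the ct–cv interval produce the single-crossover classes ct m + and + + cv (37 + 48 = 85) plus the double crossovers (9).
RF(ct–cv) = (85 + 9) / 1500 = 94/1500 = 0.0627 → 6.3 cM.

6.3 cM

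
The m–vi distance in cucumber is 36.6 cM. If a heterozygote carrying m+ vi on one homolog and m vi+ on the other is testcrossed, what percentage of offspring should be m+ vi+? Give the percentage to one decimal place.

18.3%

A map distance of 36.6 cM corresponds to a recombination frequency of 0.366.
The F1 is m+ vi / m vi+, so m+ vi+ is a recombinant gamete class with expected frequency r/2 = 0.366/2 = 0.1830.
That is 0.1830 = 18.3% of the progeny.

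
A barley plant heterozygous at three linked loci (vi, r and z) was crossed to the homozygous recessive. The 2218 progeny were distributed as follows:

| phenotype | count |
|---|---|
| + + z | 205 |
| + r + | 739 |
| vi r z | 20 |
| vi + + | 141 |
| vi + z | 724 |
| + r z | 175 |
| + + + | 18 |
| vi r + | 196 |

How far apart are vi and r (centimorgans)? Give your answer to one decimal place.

The two most frequent reciprocal classes, vi + z and + r +, are the parental types, so the F1 was vi + z / + r +.
The two rarest classes, vi r z and + + +, are the double crossovers. Comparing them with the parentals, only the r allele has switched, so r is the middle locus and the order is vi – r – z.
Crossovers in the vi–r interval produce the single-crossover classes + + z and vi r + (205 + 196 = 401) plus the double crossovers (38).
RF(vi–r) = (401 + 38) / 2218 = 439/2218 = 0.1979 → 19.8 centimorgans.

19.8 centimorgans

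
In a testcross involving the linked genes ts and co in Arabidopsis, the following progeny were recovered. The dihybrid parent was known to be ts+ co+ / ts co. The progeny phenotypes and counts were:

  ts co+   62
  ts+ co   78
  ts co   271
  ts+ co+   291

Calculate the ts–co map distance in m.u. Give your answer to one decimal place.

The recombinant classes are ts+ co and ts co+: 78 + 62 = 140.
Recombination frequency = 140/702 = 0.1994 ≈ 19.9%, i.e. 19.9 m.u.

19.9 m.u.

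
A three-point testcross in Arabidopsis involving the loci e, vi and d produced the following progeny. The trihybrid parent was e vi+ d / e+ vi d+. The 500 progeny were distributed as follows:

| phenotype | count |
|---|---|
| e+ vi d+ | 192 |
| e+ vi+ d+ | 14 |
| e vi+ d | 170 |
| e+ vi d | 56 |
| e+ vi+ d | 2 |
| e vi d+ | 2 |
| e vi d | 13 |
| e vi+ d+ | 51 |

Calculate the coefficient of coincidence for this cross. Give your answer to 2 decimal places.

0.58

The two rarest classes, e+ vi+ d and e vi d+, are the double crossovers. Comparing them with the parentals, only the e allele has switched, so e is the middle locus and the order is d – e – vi.
d–e: (107 + 4)/500 = 0.2220; e–vi: (27 + 4)/500 = 0.0620.
Expected DCO frequency = 0.2220 × 0.0620 ≈ 0.01376; observed = 4/500 ≈ 0.00800.
Coefficient of coincidence = 0.00800/0.01376 ≈ 0.58.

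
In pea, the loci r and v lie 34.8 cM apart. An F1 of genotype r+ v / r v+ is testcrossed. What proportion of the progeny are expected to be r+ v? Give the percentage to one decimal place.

32.6%

A map distance of 34.8 cM corresponds to a recombination frequency of 0.348.
The F1 is r+ v / r v+, so r+ v is a parental gamete class with expected frequency (1 − r)/2 = 0.652/2 = 0.3260.
That is 0.3260 = 32.6% of the progeny.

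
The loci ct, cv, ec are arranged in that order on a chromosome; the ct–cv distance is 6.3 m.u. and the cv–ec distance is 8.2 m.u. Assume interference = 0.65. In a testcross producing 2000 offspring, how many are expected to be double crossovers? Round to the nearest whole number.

4

Map distances give recombination frequencies of 0.063 and 0.082 for the two intervals.
With interference 0.65 (so coincidence = 0.35), expected double-crossover frequency = 0.063 × 0.082 × 0.35 = 0.00181.
Expected number = 0.00181 × 2000 = 3.62 ≈ 4.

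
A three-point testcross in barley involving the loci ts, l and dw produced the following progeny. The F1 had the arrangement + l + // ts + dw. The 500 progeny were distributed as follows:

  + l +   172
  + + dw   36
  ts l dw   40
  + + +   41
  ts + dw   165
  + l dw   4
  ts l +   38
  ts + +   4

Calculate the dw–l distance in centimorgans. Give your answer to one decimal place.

17.8 centimorgans

The two rarest classes, + l dw and ts + +, are the double crossovers. Comparing them with the parentals, only the dw allele has switched, so dw is the middle locus and the order is l – dw – ts.
Crossovers in the l–dw interval produce the single-crossover classes + + + and ts l dw (41 + 40 = 81) plus the double crossovers (8).
RF(l–dw) = (81 + 8) / 500 = 89/500 = 0.1780 → 17.8 centimorgans.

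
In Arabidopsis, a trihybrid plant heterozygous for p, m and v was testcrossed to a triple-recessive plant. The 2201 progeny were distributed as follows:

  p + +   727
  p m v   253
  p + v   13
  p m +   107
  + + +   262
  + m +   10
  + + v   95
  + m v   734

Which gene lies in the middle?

v

The two most frequent reciprocal classes, + m v and p + +, are the parental types, so the F1 was + m v / p + +.
The two rarest classes, + m + and p + v, are the double crossovers. Comparing them with the parentals, only the v allele has switched, so v is the middle locus and the order is p – v – m.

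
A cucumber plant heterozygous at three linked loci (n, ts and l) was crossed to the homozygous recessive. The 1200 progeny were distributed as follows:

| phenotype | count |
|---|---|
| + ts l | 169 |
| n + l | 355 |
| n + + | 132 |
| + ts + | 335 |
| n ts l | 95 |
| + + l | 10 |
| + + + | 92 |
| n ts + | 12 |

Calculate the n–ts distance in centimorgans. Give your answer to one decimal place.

17.4 centimorgans

The two most frequent reciprocal classes, n + l and + ts +, are the parental types, so the F1 was n + l / + ts +.
The two rarest classes, + + l and n ts +, are the double crossovers. Comparing them with the parentals, only the n allele has switched, so n is the middle locus and the order is ts – n – l.
Crossovers in the ts–n interval produce the single-crossover classes n ts l and + + + (95 + 92 = 187) plus the double crossovers (22).
RF(ts–n) = (187 + 22) / 1200 = 209/1200 = 0.1742 → 17.4 centimorgans.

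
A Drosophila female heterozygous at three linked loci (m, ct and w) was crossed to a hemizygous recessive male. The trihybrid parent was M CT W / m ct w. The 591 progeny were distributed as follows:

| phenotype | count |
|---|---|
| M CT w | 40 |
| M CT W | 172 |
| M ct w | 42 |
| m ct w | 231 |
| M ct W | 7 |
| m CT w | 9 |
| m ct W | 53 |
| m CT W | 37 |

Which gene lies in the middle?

ct

The two rarest classes, M ct W and m CT w, are the double crossovers. Comparing them with the parentals, only the ct allele has switched, so ct is the middle locus and the order is w – ct – m.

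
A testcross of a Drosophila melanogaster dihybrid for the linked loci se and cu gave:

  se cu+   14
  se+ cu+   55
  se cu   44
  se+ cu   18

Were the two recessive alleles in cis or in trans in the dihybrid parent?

cis

The two most frequent classes are se+ cu+ (55) and se cu (44); these are the parental (non-recombinant) types.
So the F1 carried se+ cu+ on one chromosome and se cu on the other — the recessive alleles are on the same chromosome (cis / coupling).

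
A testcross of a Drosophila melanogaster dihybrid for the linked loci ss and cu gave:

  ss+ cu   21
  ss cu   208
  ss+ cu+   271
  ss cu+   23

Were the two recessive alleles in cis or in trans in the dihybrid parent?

cis

The two most frequent classes are ss+ cu+ (271) and ss cu (208); these are the parental (non-recombinant) types.
So the F1 carried ss+ cu+ on one chromosome and ss cu on the other — the recessive alleles are on the same chromosome (cis / coupling).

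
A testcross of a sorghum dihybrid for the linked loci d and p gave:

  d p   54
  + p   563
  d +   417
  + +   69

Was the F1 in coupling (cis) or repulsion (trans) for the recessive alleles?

trans

The two most frequent classes are + p (563) and d + (417); these are the parental (non-recombinant) types.
So the F1 carried + p on one chromosome and d + on the other — the recessive alleles are on opposite chromosomes (trans / repulsion).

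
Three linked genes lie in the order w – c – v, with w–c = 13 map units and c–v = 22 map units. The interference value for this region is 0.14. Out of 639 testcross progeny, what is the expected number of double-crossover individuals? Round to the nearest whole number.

Map distances give recombination frequencies of 0.130 and 0.220 for the two intervals.
With interference 0.14 (so coincidence = 0.86), expected double-crossover frequency = 0.130 × 0.220 × 0.86 = 0.02460.
Expected number = 0.02460 × 639 = 15.72 ≈ 16.

16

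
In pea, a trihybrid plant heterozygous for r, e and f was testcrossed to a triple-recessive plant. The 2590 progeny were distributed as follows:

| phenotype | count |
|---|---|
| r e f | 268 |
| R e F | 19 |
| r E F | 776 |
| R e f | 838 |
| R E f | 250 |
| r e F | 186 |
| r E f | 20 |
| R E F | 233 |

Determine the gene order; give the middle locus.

f

The two most frequent reciprocal classes, r E F and R e f, are the parental types, so the F1 was r E F / R e f.
The two rarest classes, r E f and R e F, are the double crossovers. Comparing them with the parentals, only the f allele has switched, so f is the middle locus and the order is r – f – e.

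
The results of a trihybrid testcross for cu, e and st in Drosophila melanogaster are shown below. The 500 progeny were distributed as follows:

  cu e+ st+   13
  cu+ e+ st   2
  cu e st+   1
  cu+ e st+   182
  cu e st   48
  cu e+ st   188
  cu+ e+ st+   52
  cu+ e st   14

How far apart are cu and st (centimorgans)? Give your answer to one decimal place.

6.0 centimorgans

The two most frequent reciprocal classes, cu e+ st and cu+ e st+, are the parental types, so the F1 was cu e+ st / cu+ e st+.
The two rarest classes, cu+ e+ st and cu e st+, are the double crossovers. Comparing them with the parentals, only the cu allele has switched, so cu is the middle locus and the order is st – cu – e.
Crossovers in the st–cu interval produce the single-crossover classes cu e+ st+ and cu+ e st (13 + 14 = 27) plus the double crossovers (3).
RF(st–cu) = (27 + 3) / 500 = 30/500 = 0.0600 → 6.0 centimorgans.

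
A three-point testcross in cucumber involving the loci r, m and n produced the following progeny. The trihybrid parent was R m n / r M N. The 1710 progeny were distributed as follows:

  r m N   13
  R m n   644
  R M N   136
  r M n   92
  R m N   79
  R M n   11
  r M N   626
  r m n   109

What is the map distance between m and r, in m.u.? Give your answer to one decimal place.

The two rarest classes, R M n and r m N, are the double crossovers. Comparing them with the parentals, only the m allele has switched, so m is the middle locus and the order is n – m – r.
Crossovers in the m–r interval produce the single-crossover classes r m n and R M N (109 + 136 = 245) plus the double crossovers (24).
RF(m–r) = (245 + 24) / 1710 = 269/1710 = 0.1573 → 15.7 m.u.

15.7 m.u.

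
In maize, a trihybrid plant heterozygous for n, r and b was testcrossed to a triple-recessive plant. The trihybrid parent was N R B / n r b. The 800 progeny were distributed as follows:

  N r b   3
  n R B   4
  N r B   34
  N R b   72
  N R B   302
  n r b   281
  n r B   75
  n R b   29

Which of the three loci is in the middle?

n

The two rarest classes, n R B and N r b, are the double crossovers. Comparing them with the parentals, only the n allele has switched, so n is the middle locus and the order is b – n – r.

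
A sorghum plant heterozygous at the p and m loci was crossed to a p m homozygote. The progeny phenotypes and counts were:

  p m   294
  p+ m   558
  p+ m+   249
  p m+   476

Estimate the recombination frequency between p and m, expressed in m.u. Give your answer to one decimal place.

The two most frequent classes, p+ m (558) and p m+ (476), are the parental types, so the F1 was p+ m / p m+.
The recombinant classes are p+ m+ and p m: 249 + 294 = 543.
Recombination frequency = 543/1577 = 0.3443 ≈ 34.4%, i.e. 34.4 m.u.

34.4 m.u.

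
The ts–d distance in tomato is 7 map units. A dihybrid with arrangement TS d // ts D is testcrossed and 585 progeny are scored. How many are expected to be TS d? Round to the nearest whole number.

272

A map distance of 7 map units corresponds to a recombination frequency of 0.070.
The F1 is TS d / ts D, so TS d is a parental gamete class with expected frequency (1 − r)/2 = 0.930/2 = 0.4650.
Expected number = 0.4650 × 585 = 272.02 ≈ 272.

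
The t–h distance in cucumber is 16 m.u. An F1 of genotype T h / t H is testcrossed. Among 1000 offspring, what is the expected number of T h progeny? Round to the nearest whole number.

A map distance of 16 m.u. corresponds to a recombination frequency of 0.160.
The F1 is T h / t H, so T h is a parental gamete class with expected frequency (1 − r)/2 = 0.840/2 = 0.4200.
Expected number = 0.4200 × 1000 = 420.00 ≈ 420.

420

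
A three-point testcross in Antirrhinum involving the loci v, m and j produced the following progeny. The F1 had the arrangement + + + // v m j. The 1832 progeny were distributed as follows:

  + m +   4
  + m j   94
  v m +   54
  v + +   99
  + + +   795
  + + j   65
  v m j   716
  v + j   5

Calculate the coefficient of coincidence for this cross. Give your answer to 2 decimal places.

0.64

The two rarest classes, + m + and v + j, are the double crossovers. Comparing them with the parentals, only the m allele has switched, so m is the middle locus and the order is v – m – j.
v–m: (193 + 9)/1832 = 0.1103; m–j: (119 + 9)/1832 = 0.0699.
Expected DCO frequency = 0.1103 × 0.0699 ≈ 0.00771; observed = 9/1832 ≈ 0.00491.
Coefficient of coincidence = 0.00491/0.00771 ≈ 0.64.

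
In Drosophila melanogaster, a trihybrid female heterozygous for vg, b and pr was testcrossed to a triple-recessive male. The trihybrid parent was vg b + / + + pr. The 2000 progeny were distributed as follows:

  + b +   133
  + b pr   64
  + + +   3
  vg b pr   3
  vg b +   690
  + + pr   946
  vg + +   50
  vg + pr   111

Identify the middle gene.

The two rarest classes, vg b pr and + + +, are the double crossovers. Comparing them with the parentals, only the pr allele has switched, so pr is the middle locus and the order is b – pr – vg.

pr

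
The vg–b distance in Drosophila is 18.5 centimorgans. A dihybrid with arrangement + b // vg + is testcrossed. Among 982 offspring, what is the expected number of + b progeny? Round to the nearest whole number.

A map distance of 18.5 centimorgans corresponds to a recombination frequency of 0.185.
The F1 is + b / vg +, so + b is a parental gamete class with expected frequency (1 − r)/2 = 0.815/2 = 0.4075.
Expected number = 0.4075 × 982 = 400.16 ≈ 400.

400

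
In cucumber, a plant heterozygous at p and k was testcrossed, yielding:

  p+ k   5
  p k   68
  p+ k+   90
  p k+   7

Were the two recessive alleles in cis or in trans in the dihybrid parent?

The two most frequent classes are p+ k+ (90) and p k (68); these are the parental (non-recombinant) types.
So the F1 carried p+ k+ on one chromosome and p k on the other — the recessive alleles are on the same chromosome (cis / coupling).

cis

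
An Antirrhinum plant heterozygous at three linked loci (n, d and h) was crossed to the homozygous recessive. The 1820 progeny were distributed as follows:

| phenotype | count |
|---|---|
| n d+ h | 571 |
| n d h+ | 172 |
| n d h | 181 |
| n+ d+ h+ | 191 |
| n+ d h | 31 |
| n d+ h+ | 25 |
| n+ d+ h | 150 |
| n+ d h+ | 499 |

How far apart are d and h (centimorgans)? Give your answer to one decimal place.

23.5 centimorgans

The two most frequent reciprocal classes, n+ d h+ and n d+ h, are the parental types, so the F1 was n+ d h+ / n d+ h.
The two rarest classes, n+ d h and n d+ h+, are the double crossovers. Comparing them with the parentals, only the h allele has switched, so h is the middle locus and the order is d – h – n.
Crossovers in the d–h interval produce the single-crossover classes n+ d+ h+ and n d h (191 + 181 = 372) plus the double crossovers (56).
RF(d–h) = (372 + 56) / 1820 = 428/1820 = 0.2352 → 23.5 centimorgans.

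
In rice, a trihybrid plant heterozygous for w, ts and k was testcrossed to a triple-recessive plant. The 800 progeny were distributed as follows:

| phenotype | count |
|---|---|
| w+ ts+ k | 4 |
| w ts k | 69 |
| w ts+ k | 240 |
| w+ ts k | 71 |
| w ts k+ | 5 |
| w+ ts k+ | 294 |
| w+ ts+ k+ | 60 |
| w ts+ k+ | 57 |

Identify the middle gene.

The two most frequent reciprocal classes, w+ ts k+ and w ts+ k, are the parental types, so the F1 was w+ ts k+ / w ts+ k.
The two rarest classes, w ts k+ and w+ ts+ k, are the double crossovers. Comparing them with the parentals, only the w allele has switched, so w is the middle locus and the order is ts – w – k.

w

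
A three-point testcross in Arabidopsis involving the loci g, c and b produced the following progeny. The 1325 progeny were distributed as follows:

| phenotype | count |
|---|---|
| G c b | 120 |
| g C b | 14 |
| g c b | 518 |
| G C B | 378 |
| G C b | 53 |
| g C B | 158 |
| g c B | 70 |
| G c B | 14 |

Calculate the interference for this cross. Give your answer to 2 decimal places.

The two most frequent reciprocal classes, G C B and g c b, are the parental types, so the F1 was G C B / g c b.
The two rarest classes, G c B and g C b, are the double crossovers. Comparing them with the parentals, only the c allele has switched, so c is the middle locus and the order is b – c – g.
b–c: (123 + 28)/1325 = 0.1140; c–g: (278 + 28)/1325 = 0.2309.
Expected DCO frequency = 0.1140 × 0.2309 ≈ 0.02632; observed = 28/1325 ≈ 0.02113.
Coefficient of coincidence = 0.02113/0.02632 ≈ 0.80; interference = 1 − 0.80 = 0.20.

0.20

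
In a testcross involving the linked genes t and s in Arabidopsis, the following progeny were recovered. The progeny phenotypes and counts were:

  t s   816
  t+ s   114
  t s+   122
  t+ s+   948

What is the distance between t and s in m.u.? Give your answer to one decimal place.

The two most frequent classes, t+ s+ (948) and t s (816), are the parental types, so the F1 was t+ s+ / t s.
The recombinant classes are t+ s and t s+: 114 + 122 = 236.
Recombination frequency = 236/2000 = 0.1180 ≈ 11.8%, i.e. 11.8 m.u.

11.8 m.u.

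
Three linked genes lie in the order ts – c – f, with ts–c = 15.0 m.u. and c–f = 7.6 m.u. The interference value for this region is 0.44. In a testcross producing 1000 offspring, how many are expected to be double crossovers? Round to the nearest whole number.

6

Map distances give recombination frequencies of 0.150 and 0.076 for the two intervals.
With interference 0.44 (so coincidence = 0.56), expected double-crossover frequency = 0.150 × 0.076 × 0.56 = 0.00638.
Expected number = 0.00638 × 1000 = 6.38 ≈ 6.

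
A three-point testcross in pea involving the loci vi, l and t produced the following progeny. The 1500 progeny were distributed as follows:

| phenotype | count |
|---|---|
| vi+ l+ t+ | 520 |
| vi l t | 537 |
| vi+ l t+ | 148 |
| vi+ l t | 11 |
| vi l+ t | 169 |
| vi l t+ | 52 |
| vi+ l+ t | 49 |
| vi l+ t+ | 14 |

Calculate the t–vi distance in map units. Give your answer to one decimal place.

8.4 map units

The two most frequent reciprocal classes, vi+ l+ t+ and vi l t, are the parental types, so the F1 was vi+ l+ t+ / vi l t.
The two rarest classes, vi l+ t+ and vi+ l t, are the double crossovers. Comparing them with the parentals, only the vi allele has switched, so vi is the middle locus and the order is l – vi – t.
Crossovers in the vi–t interval produce the single-crossover classes vi+ l+ t and vi l t+ (49 + 52 = 101) plus the double crossovers (25).
RF(vi–t) = (101 + 25) / 1500 = 126/1500 = 0.0840 → 8.4 map units.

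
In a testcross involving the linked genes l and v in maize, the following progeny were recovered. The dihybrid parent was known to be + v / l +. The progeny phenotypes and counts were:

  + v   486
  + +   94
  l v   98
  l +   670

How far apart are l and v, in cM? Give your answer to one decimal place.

The recombinant classes are + + and l v: 94 + 98 = 192.
Recombination frequency = 192/1348 = 0.1424 ≈ 14.2%, i.e. 14.2 cM.

14.2 cM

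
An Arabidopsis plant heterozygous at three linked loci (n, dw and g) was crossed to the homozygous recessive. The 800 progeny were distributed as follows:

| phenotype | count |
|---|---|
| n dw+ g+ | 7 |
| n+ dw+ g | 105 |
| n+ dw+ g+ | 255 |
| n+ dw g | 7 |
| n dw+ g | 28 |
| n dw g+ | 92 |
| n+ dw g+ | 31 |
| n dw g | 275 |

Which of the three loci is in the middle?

n

The two most frequent reciprocal classes, n dw g and n+ dw+ g+, are the parental types, so the F1 was n dw g / n+ dw+ g+.
The two rarest classes, n+ dw g and n dw+ g+, are the double crossovers. Comparing them with the parentals, only the n allele has switched, so n is the middle locus and the order is g – n – dw.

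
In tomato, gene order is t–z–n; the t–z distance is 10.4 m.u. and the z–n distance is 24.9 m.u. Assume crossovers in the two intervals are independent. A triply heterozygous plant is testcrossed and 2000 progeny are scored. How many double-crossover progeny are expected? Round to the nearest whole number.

52

Map distances give recombination frequencies of 0.104 and 0.249 for the two intervals.
With no interference, expected double-crossover frequency = 0.104 × 0.249 = 0.02590.
Expected number = 0.02590 × 2000 = 51.79 ≈ 52.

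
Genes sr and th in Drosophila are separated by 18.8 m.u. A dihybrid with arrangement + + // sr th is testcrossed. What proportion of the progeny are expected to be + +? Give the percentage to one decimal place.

40.6%

A map distance of 18.8 m.u. corresponds to a recombination frequency of 0.188.
The F1 is + + / sr th, so + + is a parental gamete class with expected frequency (1 − r)/2 = 0.812/2 = 0.4060.
That is 0.4060 = 40.6% of the progeny.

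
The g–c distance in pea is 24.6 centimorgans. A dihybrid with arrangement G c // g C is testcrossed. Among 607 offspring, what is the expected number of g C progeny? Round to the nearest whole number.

229

A map distance of 24.6 centimorgans corresponds to a recombination frequency of 0.246.
The F1 is G c / g C, so g C is a parental gamete class with expected frequency (1 − r)/2 = 0.754/2 = 0.3770.
Expected number = 0.3770 × 607 = 228.84 ≈ 229.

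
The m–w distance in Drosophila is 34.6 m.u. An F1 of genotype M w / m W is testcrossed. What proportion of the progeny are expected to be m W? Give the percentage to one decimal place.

A map distance of 34.6 m.u. corresponds to a recombination frequency of 0.346.
The F1 is M w / m W, so m W is a parental gamete class with expected frequency (1 − r)/2 = 0.654/2 = 0.3270.
That is 0.3270 = 32.7% of the progeny.

32.7%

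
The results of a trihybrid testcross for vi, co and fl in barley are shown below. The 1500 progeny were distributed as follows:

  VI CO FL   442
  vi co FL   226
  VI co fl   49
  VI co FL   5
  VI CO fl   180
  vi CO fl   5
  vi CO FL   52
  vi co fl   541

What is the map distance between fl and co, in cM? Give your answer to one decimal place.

The two most frequent reciprocal classes, vi co fl and VI CO FL, are the parental types, so the F1 was vi co fl / VI CO FL.
The two rarest classes, vi CO fl and VI co FL, are the double crossovers. Comparing them with the parentals, only the co allele has switched, so co is the middle locus and the order is fl – co – vi.
Crossovers in the fl–co interval produce the single-crossover classes vi co FL and VI CO fl (226 + 180 = 406) plus the double crossovers (10).
RF(fl–co) = (406 + 10) / 1500 = 416/1500 = 0.2773 → 27.7 cM.

27.7 cM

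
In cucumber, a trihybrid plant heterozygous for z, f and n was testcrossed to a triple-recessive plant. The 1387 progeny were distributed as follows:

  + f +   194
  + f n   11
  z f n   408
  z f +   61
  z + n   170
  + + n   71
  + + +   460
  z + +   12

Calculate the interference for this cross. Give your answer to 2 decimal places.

0.47

The two most frequent reciprocal classes, + + + and z f n, are the parental types, so the F1 was + + + / z f n.
The two rarest classes, z + + and + f n, are the double crossovers. Comparing them with the parentals, only the z allele has switched, so z is the middle locus and the order is f – z – n.
f–z: (364 + 23)/1387 = 0.2790; z–n: (132 + 23)/1387 = 0.1118.
Expected DCO frequency = 0.2790 × 0.1118 ≈ 0.03119; observed = 23/1387 ≈ 0.01658.
Coefficient of coincidence = 0.01658/0.03119 ≈ 0.53; interference = 1 − 0.53 = 0.47.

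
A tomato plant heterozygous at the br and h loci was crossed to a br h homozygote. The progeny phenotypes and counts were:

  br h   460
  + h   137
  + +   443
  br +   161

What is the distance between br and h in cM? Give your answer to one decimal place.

24.8 cM

The two most frequent classes, + + (443) and br h (460), are the parental types, so the F1 was + + / br h.
The recombinant classes are + h and br +: 137 + 161 = 298.
Recombination frequency = 298/1201 = 0.2481 ≈ 24.8%, i.e. 24.8 cM.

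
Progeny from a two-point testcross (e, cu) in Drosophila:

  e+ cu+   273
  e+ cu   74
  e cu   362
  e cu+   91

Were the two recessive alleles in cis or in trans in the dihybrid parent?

cis

The two most frequent classes are e+ cu+ (273) and e cu (362); these are the parental (non-recombinant) types.
So the F1 carried e+ cu+ on one chromosome and e cu on the other — the recessive alleles are on the same chromosome (cis / coupling).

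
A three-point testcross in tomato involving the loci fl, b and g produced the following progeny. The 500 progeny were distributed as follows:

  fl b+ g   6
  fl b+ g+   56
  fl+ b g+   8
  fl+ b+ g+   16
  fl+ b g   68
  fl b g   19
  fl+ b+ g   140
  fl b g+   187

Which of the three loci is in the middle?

The two most frequent reciprocal classes, fl+ b+ g and fl b g+, are the parental types, so the F1 was fl+ b+ g / fl b g+.
The two rarest classes, fl b+ g and fl+ b g+, are the double crossovers. Comparing them with the parentals, only the fl allele has switched, so fl is the middle locus and the order is b – fl – g.

fl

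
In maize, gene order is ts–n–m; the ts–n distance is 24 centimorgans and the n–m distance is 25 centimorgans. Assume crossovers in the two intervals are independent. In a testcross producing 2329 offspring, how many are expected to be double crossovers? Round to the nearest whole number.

Map distances give recombination frequencies of 0.240 and 0.250 for the two intervals.
With no interference, expected double-crossover frequency = 0.240 × 0.250 = 0.06000.
Expected number = 0.06000 × 2329 = 139.74 ≈ 140.

140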